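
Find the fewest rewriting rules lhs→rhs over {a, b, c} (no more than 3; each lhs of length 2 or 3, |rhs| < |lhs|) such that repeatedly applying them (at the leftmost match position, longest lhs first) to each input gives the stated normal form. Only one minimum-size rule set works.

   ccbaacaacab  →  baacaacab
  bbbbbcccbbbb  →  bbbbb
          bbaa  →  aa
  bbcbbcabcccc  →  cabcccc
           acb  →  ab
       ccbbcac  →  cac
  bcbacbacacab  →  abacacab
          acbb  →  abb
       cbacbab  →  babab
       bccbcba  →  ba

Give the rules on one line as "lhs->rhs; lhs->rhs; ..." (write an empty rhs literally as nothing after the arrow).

  | ccbaacaacab => cbaacaacab => baacaacab
  | bbbbbcccbbbb => bbbcccbbbb => bcccbbbb => bccbbbb => bcbbbb => bbbbb
  | bbaa => aa
  | bbcbbcabcccc => cbbcabcccc => bbcabcccc => cabcccc

bba->a; bbc->c; cb->b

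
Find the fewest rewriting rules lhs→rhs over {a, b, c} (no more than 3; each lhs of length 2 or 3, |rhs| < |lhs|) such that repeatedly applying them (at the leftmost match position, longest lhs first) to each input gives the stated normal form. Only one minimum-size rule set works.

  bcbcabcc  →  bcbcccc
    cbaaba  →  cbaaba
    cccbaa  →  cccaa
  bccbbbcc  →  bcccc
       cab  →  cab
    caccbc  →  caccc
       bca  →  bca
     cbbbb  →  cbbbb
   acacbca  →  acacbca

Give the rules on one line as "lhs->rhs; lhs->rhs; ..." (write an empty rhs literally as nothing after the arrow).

  | bcbcabcc => bcbcccc
  | cbaaba
  | cccbaa => cccaa
  | bccbbbcc => bccbbcc => bccbcc => bcccc

abc->cc; ccb->cc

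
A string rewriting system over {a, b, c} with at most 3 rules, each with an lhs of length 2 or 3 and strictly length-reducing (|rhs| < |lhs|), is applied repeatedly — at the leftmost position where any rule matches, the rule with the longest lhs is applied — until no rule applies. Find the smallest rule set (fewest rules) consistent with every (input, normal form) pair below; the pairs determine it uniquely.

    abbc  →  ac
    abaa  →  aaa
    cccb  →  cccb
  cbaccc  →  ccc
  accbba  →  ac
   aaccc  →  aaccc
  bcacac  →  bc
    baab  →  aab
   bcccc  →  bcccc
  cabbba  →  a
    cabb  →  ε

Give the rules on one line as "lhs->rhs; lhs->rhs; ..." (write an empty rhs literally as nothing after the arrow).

  | abbc => ac
  | abaa => aaa
  | cccb
  | cbaccc => caccc => ccc

ba->a; bb->; ca->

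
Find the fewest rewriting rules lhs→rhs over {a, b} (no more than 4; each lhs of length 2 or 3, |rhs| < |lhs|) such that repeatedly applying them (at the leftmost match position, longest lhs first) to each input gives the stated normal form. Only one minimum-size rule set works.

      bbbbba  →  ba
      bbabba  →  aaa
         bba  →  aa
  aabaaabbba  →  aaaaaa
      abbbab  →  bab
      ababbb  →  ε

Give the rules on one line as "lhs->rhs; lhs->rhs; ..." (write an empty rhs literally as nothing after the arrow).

  | bbbbba => abbba => ba
  | bbabba => aabba => aaba => aaa
  | bba => aa
  | aabaaabbba => aaaaabbba => aaaaabba => aaaaaba => aaaaaa

aab->aa; abb->; bb->a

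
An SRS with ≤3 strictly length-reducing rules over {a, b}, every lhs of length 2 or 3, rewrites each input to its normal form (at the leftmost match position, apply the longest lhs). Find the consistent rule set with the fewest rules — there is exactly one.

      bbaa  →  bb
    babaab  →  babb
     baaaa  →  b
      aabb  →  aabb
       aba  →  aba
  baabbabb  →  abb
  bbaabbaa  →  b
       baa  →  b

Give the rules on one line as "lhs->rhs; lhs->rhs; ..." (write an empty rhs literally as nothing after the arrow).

  | bbaa => bb
  | babaab => babb
  | baaaa => baa => b
  | aabb

baa->b; bbb->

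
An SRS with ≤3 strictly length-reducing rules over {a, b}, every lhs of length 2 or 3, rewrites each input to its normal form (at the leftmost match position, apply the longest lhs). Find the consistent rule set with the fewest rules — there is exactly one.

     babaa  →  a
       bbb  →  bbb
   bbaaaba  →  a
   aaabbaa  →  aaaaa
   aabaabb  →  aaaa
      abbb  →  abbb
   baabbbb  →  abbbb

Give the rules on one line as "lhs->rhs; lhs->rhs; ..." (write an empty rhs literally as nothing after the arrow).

  | babaa => baa => a
  | bbb
  | bbaaaba => baaba => aba => a
  | aaabbaa => aaabaa => aaaaa

aab->aa; ba->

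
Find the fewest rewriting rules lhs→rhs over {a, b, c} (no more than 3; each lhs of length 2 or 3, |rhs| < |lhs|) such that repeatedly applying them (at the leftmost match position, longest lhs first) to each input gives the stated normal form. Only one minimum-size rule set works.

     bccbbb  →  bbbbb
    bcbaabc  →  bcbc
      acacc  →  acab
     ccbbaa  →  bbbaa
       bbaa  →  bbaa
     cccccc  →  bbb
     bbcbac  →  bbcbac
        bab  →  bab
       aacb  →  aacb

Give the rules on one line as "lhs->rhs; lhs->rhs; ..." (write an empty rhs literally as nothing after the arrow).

  | bccbbb => bbbbb
  | bcbaabc => bcbc
  | acacc => acab
  | ccbbaa => bbbaa

aab->; cc->b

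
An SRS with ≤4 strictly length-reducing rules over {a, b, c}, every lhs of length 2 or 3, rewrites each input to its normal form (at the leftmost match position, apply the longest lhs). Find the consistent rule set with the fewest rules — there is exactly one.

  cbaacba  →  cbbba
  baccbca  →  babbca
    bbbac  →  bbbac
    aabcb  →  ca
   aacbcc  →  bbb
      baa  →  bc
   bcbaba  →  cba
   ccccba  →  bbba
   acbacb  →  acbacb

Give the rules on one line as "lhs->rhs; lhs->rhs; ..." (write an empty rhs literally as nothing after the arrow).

aa->c; bcb->a; cc->b

  | cbaacba => cbccba => cbbba
  | baccbca => babbca
  | bbbac
  | aabcb => cbcb => ca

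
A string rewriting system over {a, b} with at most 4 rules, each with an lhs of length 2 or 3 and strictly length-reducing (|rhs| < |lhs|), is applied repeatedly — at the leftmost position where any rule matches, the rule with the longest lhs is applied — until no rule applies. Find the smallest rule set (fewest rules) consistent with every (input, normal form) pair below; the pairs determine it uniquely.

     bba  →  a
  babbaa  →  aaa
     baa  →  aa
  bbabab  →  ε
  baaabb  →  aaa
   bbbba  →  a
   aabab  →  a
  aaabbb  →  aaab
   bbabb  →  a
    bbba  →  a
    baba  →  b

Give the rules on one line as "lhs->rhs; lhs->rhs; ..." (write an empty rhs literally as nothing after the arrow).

aba->b; ba->a; bb->

  | bba => a
  | babbaa => abbaa => aaa
  | baa => aa
  | bbabab => abab => bb => ε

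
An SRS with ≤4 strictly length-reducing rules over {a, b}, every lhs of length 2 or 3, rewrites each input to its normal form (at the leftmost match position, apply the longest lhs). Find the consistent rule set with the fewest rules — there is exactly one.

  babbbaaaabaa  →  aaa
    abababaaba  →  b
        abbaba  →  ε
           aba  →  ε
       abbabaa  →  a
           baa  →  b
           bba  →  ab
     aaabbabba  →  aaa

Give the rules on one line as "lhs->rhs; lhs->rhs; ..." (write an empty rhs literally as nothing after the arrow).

aba->; abb->; ba->b; bba->ab

  | babbbaaaabaa => bbbbaaaabaa => bbabaaabaa => abbaaabaa => aaabaa => aaa
  | abababaaba => babaaba => bbaaba => ababa => ba => b
  | abbaba => aba => ε
  | aba => ε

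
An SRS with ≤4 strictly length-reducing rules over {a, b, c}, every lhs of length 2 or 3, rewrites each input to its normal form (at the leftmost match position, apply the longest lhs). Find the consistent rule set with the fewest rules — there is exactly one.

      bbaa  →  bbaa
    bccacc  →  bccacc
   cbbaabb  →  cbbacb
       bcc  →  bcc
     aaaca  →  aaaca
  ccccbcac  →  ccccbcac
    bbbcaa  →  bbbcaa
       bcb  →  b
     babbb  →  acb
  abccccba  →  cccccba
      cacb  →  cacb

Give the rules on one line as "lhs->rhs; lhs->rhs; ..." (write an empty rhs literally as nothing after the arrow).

ab->c; bab->aa; bcb->b

  | bbaa
  | bccacc
  | cbbaabb => cbbacb
  | bcc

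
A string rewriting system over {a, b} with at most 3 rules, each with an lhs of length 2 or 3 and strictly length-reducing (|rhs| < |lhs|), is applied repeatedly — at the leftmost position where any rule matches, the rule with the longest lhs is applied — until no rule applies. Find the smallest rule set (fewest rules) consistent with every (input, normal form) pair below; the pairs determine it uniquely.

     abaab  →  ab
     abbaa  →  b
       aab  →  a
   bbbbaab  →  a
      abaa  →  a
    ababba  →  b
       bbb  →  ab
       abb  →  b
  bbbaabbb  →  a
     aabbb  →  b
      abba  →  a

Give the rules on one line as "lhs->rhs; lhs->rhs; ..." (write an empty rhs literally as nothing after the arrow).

aa->b; ba->a; bb->a

  | abaab => aaab => bab => ab
  | abbaa => aaaa => baa => aa => b
  | aab => bb => a
  | bbbbaab => abbaab => aaaab => baab => aab => bb => a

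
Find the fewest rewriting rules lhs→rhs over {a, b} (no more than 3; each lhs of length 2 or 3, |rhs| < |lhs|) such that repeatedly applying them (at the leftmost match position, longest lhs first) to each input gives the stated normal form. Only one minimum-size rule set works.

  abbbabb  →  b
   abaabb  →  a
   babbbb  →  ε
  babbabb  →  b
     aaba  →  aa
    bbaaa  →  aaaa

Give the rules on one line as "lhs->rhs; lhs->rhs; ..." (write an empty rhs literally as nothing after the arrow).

  | abbbabb => babb => b
  | abaabb => aabb => a
  | babbbb => bbb => ab => ε
  | babbabb => babb => b

ab->; abb->; bb->a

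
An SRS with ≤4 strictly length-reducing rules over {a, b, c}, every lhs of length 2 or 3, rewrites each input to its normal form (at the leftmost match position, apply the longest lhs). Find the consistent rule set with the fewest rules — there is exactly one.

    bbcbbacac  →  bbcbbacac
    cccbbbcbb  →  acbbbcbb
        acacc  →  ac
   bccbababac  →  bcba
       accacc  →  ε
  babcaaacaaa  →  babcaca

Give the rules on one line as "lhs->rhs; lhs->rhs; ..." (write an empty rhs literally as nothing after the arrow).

aa->; aba->c; cc->a

  | bbcbbacac
  | cccbbbcbb => acbbbcbb
  | acacc => acaa => ac
  | bccbababac => babababac => bcbabac => bcbcc => bcba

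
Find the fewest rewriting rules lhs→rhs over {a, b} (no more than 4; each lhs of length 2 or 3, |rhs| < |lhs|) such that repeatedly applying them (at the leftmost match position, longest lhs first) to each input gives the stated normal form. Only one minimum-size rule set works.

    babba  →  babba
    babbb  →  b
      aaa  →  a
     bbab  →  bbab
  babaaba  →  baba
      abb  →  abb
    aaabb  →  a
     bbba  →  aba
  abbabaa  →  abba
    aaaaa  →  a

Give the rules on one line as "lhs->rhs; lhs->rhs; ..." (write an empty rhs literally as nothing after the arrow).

aa->a; aab->aa; baa->; bbb->ab

  | babba
  | babbb => baab => b
  | aaa => aa => a
  | bbab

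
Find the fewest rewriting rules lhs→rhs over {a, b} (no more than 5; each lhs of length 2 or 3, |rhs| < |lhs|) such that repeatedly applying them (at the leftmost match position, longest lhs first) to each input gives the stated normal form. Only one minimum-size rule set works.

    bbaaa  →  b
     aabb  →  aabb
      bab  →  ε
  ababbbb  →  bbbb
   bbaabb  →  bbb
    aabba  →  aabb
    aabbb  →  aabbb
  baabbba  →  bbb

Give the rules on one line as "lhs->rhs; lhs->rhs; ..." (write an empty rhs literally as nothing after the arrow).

aba->; ba->b; baa->; bab->

  | bbaaa => ba => b
  | aabb
  | bab => ε
  | ababbbb => bbbb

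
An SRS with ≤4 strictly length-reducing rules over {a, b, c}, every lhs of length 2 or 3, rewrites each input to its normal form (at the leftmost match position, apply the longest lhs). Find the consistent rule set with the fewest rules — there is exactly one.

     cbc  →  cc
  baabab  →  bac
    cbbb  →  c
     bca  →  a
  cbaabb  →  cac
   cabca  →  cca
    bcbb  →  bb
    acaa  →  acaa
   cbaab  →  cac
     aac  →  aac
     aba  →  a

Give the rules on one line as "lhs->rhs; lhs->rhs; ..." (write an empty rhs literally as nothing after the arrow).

  | cbc => cc
  | baabab => bacab => bac
  | cbbb => cbb => cb => c
  | bca => a

aab->ac; ab->; bc->; cb->c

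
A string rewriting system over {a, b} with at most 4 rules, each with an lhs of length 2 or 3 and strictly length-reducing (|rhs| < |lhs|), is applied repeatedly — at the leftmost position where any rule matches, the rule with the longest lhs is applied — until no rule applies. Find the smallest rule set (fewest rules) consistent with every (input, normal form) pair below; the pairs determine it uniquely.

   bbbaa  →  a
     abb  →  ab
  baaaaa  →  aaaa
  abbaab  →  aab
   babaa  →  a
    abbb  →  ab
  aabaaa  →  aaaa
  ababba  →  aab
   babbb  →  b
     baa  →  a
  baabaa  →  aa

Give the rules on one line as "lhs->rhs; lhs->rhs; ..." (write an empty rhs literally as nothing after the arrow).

ba->; bb->b; bba->ab

  | bbbaa => bbaa => aba => a
  | abb => ab
  | baaaaa => aaaa
  | abbaab => aabab => aab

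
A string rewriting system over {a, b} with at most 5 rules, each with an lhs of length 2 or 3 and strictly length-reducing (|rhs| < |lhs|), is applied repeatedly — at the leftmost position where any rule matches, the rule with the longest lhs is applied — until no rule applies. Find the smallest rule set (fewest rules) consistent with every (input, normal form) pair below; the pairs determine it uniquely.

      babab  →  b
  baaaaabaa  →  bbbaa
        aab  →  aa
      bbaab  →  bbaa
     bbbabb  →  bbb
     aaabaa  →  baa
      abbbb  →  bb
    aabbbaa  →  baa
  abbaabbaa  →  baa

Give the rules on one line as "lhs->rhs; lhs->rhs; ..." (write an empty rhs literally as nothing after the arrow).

aaa->ba; aab->aa; ab->; abb->

  | babab => bab => b
  | baaaaabaa => bbaaabaa => bbbabaa => bbbaa
  | aab => aa
  | bbaab => bbaa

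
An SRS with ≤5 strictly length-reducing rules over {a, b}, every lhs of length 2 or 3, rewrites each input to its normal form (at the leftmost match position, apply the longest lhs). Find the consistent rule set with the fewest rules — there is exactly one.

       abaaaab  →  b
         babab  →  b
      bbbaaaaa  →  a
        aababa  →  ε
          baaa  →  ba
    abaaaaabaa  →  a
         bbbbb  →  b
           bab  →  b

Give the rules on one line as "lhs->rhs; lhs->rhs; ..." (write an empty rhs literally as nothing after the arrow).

aa->a; ab->b; bb->b; bba->

  | abaaaab => baaaab => baaab => baab => bab => bb => b
  | babab => bbab => b
  | bbbaaaaa => bbaaaaa => aaaa => aaa => aa => a
  | aababa => ababa => baba => bba => ε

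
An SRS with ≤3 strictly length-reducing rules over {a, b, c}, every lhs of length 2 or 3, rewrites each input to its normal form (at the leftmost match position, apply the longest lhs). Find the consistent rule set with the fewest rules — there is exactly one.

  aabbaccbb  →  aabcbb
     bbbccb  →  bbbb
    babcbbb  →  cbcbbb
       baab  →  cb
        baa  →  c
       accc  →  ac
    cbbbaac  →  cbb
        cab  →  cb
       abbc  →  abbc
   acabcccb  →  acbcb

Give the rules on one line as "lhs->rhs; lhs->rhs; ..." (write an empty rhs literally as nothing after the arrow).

  | aabbaccbb => aabcccbb => aabcbb
  | bbbccb => bbbb
  | babcbbb => cbcbbb
  | baab => cab => cb

ba->c; ca->c; cc->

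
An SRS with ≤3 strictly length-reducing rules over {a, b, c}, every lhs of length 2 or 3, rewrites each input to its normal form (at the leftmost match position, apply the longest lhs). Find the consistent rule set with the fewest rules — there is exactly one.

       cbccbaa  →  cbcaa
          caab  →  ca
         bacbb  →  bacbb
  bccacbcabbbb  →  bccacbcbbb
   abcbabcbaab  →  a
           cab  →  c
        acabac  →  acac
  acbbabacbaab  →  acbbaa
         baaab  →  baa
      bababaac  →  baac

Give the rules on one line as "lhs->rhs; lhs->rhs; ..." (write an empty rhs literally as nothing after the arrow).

ab->; cba->a

  | cbccbaa => cbcaa
  | caab => ca
  | bacbb
  | bccacbcabbbb => bccacbcbbb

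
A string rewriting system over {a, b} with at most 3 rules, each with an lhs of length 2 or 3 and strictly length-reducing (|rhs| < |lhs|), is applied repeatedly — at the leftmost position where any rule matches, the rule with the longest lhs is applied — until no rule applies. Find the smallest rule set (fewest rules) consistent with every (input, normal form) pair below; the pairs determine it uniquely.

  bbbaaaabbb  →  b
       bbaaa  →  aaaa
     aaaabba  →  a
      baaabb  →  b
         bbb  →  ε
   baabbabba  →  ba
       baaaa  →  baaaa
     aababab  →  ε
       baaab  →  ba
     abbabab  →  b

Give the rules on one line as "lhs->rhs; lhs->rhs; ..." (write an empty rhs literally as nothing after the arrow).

aab->; ab->; bb->a

  | bbbaaaabbb => abaaaabbb => aaaabbb => aabb => b
  | bbaaa => aaaa
  | aaaabba => aaba => a
  | baaabb => bab => b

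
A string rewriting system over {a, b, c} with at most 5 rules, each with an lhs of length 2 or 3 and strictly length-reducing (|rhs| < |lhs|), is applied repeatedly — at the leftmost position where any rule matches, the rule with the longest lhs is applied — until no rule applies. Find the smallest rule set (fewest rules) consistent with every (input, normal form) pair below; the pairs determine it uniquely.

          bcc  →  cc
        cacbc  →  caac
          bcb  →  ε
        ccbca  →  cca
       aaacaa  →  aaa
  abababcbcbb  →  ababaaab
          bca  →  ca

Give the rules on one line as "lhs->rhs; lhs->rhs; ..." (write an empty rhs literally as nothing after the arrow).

  | bcc => cc
  | cacbc => caac
  | bcb => cb => ε
  | ccbca => cca

aca->; acb->aa; bc->c; cb->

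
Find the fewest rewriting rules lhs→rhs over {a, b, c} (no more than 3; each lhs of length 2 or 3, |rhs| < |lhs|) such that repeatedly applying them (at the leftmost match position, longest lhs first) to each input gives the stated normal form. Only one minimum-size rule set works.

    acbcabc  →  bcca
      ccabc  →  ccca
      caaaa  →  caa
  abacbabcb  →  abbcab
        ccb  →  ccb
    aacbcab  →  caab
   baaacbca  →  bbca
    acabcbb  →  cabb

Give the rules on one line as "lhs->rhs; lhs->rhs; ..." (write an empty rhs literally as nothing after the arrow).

aaa->a; abc->ca; ac->

  | acbcabc => bcabc => bcca
  | ccabc => ccca
  | caaaa => caa
  | abacbabcb => abbabcb => abbcab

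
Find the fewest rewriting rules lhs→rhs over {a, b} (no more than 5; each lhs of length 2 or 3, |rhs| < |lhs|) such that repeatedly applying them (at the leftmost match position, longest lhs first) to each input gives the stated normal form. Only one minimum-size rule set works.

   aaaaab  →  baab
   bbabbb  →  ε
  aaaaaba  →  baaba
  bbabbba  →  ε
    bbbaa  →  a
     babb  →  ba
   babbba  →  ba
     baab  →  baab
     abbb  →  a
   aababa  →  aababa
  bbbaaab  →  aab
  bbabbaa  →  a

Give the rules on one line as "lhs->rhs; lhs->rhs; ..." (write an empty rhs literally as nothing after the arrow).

aaa->b; bb->; bba->; bbb->bb

  | aaaaab => baab
  | bbabbb => bbb => bb => ε
  | aaaaaba => baaba
  | bbabbba => bbba => bba => ε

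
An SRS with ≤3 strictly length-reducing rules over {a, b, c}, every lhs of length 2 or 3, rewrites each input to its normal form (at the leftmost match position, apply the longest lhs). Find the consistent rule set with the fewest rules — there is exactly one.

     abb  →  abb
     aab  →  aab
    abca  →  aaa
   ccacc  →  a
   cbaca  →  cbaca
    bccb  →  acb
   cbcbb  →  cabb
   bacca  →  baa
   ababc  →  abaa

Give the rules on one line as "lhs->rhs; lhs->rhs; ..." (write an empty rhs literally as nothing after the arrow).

  | abb
  | aab
  | abca => aaa
  | ccacc => acc => a

bc->a; cc->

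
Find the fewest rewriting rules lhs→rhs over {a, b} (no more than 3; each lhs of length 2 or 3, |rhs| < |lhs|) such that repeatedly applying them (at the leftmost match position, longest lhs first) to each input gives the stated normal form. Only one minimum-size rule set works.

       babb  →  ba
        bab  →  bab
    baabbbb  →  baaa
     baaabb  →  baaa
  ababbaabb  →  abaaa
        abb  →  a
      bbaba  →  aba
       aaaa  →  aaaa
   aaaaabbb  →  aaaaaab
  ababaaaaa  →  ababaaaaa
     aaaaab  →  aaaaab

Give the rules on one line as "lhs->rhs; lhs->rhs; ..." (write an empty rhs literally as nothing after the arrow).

bb->; bbb->ab

  | babb => ba
  | bab
  | baabbbb => baaabb => baaa
  | baaabb => baaa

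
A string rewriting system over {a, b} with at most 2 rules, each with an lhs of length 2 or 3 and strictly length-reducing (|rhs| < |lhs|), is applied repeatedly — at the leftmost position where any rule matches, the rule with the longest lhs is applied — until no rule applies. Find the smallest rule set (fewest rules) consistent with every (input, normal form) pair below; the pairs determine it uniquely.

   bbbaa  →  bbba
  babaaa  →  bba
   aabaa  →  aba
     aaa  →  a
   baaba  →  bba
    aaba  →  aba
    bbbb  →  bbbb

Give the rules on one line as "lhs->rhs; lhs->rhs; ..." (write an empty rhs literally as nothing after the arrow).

  | bbbaa => bbba
  | babaaa => bbaaa => bbaa => bba
  | aabaa => abaa => aba
  | aaa => aa => a

aa->a; bab->bb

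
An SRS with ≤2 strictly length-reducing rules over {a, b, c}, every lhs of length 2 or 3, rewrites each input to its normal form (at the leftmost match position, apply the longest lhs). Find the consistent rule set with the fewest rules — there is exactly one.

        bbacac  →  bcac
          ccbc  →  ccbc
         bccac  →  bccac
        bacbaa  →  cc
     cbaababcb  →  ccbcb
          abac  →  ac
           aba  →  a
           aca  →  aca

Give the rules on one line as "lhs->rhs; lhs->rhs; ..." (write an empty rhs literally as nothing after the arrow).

ba->; baa->c

  | bbacac => bcac
  | ccbc
  | bccac
  | bacbaa => cbaa => cc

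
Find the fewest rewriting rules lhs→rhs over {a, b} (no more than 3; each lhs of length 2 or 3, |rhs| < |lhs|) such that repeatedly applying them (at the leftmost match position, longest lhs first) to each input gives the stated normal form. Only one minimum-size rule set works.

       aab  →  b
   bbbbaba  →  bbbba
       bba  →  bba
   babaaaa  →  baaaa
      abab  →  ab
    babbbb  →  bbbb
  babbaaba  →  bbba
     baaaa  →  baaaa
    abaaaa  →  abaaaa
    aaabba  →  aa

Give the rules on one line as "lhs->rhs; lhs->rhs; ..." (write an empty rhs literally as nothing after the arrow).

  | aab => b
  | bbbbaba => bbbba
  | bba
  | babaaaa => baaaa

aab->b; abb->a; bab->b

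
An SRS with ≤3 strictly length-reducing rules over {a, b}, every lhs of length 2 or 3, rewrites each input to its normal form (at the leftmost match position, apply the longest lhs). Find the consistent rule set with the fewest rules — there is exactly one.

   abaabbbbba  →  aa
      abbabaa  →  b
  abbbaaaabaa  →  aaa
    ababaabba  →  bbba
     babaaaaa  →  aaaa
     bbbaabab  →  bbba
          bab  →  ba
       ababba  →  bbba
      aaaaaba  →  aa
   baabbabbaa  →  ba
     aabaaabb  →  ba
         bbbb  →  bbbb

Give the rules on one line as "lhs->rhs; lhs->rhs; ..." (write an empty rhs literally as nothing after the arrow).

aab->bb; ab->a; baa->

  | abaabbbbba => aaabbbbba => abbbbbba => abbbbba => abbbba => abbba => abba => aba => aa
  | abbabaa => ababaa => aabaa => bbaa => b
  | abbbaaaabaa => abbaaaabaa => abaaaabaa => aaaaabaa => aaabbaa => abbbaa => abbaa => abaa => aaa
  | ababaabba => aabaabba => bbaabba => bbba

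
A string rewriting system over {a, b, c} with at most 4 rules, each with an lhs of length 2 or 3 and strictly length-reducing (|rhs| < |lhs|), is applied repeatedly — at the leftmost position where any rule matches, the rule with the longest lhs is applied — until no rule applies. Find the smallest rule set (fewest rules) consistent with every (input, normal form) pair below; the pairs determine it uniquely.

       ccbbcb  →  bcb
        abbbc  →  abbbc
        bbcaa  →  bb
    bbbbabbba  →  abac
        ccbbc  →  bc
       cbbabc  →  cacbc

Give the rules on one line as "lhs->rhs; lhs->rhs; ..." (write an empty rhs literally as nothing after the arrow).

acc->a; bba->ac; caa->; ccb->

  | ccbbcb => bcb
  | abbbc
  | bbcaa => bb
  | bbbbabbba => bbacbbba => accbbba => abbba => abac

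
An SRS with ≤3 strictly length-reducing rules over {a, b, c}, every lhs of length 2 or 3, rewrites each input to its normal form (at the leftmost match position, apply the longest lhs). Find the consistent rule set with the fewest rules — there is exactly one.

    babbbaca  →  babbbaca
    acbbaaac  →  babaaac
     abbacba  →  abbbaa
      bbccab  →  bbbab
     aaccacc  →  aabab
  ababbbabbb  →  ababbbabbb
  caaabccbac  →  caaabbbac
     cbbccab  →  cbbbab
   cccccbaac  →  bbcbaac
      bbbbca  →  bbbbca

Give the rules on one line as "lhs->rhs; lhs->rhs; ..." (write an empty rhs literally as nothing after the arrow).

acb->ba; cc->b

  | babbbaca
  | acbbaaac => babaaac
  | abbacba => abbbaa
  | bbccab => bbbab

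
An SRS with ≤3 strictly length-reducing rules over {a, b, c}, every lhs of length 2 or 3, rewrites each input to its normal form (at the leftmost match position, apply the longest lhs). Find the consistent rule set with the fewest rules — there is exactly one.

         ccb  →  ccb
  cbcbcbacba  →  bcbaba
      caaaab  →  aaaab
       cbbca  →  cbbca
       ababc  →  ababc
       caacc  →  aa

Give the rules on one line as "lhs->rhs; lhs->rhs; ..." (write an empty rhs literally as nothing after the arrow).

  | ccb
  | cbcbcbacba => bcbacba => bcbaba
  | caaaab => aaaab
  | cbbca

ac->a; caa->aa; cbc->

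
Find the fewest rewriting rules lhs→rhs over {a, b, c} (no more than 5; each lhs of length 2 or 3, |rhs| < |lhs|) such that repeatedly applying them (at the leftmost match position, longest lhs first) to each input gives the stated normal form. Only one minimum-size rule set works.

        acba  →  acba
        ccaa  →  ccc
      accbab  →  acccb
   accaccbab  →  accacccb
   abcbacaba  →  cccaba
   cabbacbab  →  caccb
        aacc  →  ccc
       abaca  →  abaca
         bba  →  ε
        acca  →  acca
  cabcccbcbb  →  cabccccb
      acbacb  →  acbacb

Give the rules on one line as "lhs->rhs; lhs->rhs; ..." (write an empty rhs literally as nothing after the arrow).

aa->c; bab->cb; bba->; bcb->aa

  | acba
  | ccaa => ccc
  | accbab => acccb
  | accaccbab => accacccb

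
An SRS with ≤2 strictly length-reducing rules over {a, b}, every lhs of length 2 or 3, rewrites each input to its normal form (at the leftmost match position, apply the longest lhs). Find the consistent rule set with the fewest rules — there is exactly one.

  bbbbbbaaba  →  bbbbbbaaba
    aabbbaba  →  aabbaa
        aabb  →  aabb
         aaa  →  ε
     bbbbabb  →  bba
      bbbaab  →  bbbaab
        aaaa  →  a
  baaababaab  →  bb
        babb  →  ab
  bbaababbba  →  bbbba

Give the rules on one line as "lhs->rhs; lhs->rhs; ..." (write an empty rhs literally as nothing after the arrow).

  | bbbbbbaaba
  | aabbbaba => aabbaa
  | aabb
  | aaa => ε

aaa->; bab->a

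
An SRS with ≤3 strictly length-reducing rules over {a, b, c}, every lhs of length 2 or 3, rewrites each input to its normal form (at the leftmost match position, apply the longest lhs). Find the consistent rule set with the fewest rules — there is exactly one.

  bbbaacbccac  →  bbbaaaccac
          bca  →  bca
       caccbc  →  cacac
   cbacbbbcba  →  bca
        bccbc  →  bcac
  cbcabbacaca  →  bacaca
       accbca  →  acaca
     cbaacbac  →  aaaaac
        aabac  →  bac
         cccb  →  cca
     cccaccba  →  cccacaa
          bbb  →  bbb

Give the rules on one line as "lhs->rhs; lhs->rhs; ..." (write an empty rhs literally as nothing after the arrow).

ab->b; bcb->c; cb->a

  | bbbaacbccac => bbbaaaccac
  | bca
  | caccbc => cacac
  | cbacbbbcba => aacbbbcba => aaabbcba => aabbcba => abbcba => bbcba => bca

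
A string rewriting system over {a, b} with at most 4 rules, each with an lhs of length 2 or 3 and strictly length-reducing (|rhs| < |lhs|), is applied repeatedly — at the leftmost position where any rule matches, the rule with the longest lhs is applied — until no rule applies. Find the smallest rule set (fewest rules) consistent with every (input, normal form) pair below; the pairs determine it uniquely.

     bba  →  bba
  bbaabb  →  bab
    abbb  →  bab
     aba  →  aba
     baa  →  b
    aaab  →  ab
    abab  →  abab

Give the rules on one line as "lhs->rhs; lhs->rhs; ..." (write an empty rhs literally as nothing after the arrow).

  | bba
  | bbaabb => bbbb => bab
  | abbb => bab
  | aba

aa->; abb->ba; bbb->ba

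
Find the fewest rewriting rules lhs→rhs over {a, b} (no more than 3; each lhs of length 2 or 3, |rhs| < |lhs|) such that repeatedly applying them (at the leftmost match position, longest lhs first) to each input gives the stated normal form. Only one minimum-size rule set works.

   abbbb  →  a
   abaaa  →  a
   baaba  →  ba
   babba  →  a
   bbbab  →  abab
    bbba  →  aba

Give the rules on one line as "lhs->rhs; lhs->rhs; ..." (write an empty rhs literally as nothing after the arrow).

  | abbbb => aabb => abb => aa => a
  | abaaa => aa => a
  | baaba => ba
  | babba => baaa => a

aa->a; baa->; bb->a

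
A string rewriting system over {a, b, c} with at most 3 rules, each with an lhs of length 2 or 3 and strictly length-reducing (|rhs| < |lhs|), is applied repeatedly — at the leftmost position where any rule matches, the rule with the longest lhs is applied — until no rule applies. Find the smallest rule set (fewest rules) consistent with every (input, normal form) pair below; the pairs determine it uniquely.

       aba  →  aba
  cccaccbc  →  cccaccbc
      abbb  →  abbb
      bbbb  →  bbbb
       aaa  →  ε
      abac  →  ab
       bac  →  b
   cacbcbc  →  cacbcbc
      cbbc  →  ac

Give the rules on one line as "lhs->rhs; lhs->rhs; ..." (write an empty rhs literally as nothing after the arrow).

  | aba
  | cccaccbc
  | abbb
  | bbbb

aaa->; bac->b; cbb->a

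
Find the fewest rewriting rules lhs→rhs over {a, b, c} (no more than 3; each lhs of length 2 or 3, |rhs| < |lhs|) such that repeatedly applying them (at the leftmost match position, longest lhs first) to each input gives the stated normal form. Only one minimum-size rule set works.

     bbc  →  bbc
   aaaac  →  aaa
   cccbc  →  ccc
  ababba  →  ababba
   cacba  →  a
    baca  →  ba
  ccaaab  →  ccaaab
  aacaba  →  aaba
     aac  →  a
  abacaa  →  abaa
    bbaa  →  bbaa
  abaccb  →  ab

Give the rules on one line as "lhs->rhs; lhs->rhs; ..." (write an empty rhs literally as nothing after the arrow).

  | bbc
  | aaaac => aaa
  | cccbc => ccc
  | ababba

ac->; cb->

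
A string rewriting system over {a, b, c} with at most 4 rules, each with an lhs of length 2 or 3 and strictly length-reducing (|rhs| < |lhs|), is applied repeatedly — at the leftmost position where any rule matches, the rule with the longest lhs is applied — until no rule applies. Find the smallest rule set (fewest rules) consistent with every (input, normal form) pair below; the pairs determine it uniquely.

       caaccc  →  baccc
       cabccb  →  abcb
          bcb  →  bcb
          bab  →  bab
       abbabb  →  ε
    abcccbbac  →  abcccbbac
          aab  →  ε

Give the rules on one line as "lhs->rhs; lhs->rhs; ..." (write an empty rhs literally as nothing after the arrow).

aab->; abb->; bbc->ab; ca->b

  | caaccc => baccc
  | cabccb => bbccb => abcb
  | bcb
  | bab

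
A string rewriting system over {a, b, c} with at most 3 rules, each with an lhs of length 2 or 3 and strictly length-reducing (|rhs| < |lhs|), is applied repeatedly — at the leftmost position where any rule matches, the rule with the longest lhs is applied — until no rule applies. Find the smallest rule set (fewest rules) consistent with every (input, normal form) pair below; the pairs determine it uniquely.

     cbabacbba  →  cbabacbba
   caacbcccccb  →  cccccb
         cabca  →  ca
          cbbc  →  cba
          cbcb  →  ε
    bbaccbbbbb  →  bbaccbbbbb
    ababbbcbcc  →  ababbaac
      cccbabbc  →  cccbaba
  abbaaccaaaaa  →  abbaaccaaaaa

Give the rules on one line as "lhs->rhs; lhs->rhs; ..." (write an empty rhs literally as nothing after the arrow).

  | cbabacbba
  | caacbcccccb => caacaccccb => cabcccccb => cccccb
  | cabca => ca
  | cbbc => cba

aca->bc; bc->a; cab->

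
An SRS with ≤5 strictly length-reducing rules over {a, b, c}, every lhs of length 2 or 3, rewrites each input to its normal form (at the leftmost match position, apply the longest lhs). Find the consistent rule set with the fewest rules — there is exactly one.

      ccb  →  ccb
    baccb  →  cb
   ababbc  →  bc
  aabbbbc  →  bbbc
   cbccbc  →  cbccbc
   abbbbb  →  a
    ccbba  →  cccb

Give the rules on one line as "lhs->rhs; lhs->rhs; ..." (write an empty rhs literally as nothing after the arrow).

  | ccb
  | baccb => cb
  | ababbc => aabbc => bc
  | aabbbbc => bbbc

aab->; ab->a; bac->; bba->cb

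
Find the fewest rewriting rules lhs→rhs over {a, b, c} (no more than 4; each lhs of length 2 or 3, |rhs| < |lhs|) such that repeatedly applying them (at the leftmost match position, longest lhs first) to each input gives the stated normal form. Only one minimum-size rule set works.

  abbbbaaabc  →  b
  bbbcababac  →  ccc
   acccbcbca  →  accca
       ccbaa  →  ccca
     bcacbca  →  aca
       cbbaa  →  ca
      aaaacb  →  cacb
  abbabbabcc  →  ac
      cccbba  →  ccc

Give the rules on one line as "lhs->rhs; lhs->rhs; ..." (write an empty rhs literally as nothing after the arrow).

  | abbbbaaabc => abbbcaabc => abbaabc => abcabc => aabc => bbc => b
  | bbbcababac => bbababac => bcbabac => babac => cbac => ccc
  | acccbcbca => acccbca => accca
  | ccbaa => ccca

aa->b; ba->c; bc->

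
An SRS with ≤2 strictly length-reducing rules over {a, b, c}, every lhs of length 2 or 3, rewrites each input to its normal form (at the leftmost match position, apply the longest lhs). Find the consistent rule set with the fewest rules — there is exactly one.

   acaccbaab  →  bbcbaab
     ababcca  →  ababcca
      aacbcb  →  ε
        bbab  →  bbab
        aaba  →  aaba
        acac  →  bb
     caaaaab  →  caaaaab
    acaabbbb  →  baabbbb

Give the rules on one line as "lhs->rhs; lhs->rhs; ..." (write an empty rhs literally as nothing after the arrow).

  | acaccbaab => baccbaab => bbcbaab
  | ababcca
  | aacbcb => acb => ε
  | bbab

ac->b; acb->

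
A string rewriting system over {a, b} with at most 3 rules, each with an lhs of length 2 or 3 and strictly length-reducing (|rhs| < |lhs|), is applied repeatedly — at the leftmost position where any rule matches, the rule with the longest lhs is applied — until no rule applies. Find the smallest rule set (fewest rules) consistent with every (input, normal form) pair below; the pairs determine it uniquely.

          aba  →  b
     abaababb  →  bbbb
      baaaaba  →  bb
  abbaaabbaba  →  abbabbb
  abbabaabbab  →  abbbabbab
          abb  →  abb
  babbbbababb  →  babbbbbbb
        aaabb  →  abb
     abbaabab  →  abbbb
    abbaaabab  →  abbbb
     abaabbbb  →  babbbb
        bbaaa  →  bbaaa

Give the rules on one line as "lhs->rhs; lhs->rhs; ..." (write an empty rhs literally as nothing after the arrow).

aab->ab; aba->b

  | aba => b
  | abaababb => bababb => bbbb
  | baaaaba => baaaba => baaba => baba => bb
  | abbaaabbaba => abbaabbaba => abbabbaba => abbabbb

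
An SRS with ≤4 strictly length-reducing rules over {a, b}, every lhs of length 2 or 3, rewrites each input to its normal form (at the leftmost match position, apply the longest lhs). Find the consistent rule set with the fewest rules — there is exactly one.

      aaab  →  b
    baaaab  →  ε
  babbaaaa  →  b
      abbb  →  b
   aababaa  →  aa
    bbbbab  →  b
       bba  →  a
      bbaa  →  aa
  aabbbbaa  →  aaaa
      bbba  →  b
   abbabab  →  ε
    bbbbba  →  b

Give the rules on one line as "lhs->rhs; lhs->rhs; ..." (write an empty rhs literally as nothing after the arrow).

  | aaab => aab => ab => b
  | baaaab => baaab => baab => bab => bb => ε
  | babbaaaa => bbbaaaa => baaaa => baaa => baa => ba => b
  | abbb => ab => b

ab->b; abb->a; ba->b; bb->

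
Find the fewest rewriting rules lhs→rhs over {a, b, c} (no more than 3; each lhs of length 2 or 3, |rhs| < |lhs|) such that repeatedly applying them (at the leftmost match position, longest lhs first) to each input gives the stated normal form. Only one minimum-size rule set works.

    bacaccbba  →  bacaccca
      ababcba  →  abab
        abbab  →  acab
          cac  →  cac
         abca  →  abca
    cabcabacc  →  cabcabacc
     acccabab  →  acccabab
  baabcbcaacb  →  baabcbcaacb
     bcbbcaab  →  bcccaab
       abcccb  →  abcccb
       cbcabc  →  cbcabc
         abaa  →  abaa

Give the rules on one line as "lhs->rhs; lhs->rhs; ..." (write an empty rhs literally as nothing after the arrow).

  | bacaccbba => bacaccca
  | ababcba => abab
  | abbab => acab
  | cac

bb->c; cba->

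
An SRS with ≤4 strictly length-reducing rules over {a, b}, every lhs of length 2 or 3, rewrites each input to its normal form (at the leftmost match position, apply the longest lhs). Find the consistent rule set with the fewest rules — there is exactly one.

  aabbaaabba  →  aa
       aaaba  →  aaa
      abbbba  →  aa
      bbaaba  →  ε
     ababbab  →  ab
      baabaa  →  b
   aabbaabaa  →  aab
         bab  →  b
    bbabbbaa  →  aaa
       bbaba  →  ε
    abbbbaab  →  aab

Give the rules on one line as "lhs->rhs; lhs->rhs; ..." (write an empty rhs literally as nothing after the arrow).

  | aabbaaabba => aabaaabba => aababba => aabba => aaba => aa
  | aaaba => aaa
  | abbbba => aaba => aa
  | bbaaba => baaba => bba => ba => ε

ba->; baa->b; bb->b; bbb->a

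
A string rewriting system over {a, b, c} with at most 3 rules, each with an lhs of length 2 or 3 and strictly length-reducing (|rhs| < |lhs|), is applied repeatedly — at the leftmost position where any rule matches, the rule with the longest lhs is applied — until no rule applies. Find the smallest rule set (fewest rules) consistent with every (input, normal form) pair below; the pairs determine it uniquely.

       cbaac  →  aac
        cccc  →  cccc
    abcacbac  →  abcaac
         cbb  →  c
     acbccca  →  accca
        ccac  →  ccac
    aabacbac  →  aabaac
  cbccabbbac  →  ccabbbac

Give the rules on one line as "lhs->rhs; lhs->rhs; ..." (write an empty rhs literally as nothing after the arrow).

cb->; cbb->c

  | cbaac => aac
  | cccc
  | abcacbac => abcaac
  | cbb => c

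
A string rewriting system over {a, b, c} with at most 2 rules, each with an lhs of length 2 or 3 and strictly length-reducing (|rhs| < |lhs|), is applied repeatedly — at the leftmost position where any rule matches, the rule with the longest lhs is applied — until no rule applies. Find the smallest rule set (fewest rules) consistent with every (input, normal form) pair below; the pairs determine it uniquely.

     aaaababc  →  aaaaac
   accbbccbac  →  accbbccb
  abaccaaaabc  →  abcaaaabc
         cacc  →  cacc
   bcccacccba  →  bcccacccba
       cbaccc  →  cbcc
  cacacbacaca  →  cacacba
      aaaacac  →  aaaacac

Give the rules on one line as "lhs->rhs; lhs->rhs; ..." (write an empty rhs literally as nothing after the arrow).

bab->a; bac->b

  | aaaababc => aaaaac
  | accbbccbac => accbbccb
  | abaccaaaabc => abcaaaabc
  | cacc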